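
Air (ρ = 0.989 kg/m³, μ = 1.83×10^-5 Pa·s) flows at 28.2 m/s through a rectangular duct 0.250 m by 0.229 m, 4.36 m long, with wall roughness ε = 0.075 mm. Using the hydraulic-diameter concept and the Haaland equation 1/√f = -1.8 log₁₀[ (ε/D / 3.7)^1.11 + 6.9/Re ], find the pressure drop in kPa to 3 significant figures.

Hydraulic diameter D_h = 4A/P = 4·(0.25·0.229)/(2·(0.25+0.229)) = 0.229/0.958 = 0.239 m.
Re = ρVD_h/μ = 0.989·28.2·0.239/1.83e-05 = 3.643e+05.
ε/D_h = 7.5e-05/0.239 = 0.000314; Haaland gives 1/√f = -1.8 log₁₀[3.02e-05+1.89e-05] = 7.755, so f = 0.01663.
ΔP = f(L/D_h)(ρV²/2) = 0.01663·4.36/0.239·393.2 = 119.3 Pa.
ΔP = 0.119 kPa.

ΔP ≈ 0.119 kPa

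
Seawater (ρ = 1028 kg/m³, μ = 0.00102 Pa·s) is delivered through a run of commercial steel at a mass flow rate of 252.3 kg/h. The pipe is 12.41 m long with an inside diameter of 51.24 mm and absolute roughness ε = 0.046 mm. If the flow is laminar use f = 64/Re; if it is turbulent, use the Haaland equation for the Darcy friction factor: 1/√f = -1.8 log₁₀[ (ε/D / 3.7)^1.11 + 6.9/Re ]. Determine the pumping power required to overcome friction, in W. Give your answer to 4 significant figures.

ṁ = 252.3 kg/h = 252.3/3600 = 0.07008 kg/s.
A = πD²/4 = π(0.05124)²/4 = 0.002062 m²; mean velocity V = ṁ/(ρA) = 0.07008/(1028 · 0.002062) = 0.03306 m/s.
Reynolds number Re = ρVD/μ = 1028 · 0.03306 · 0.05124 / 0.00102 = 1707.
Re < 2300 → laminar flow, so f = 64/Re = 64/1707 = 0.03749 (the turbulent correlation is not needed).
Darcy-Weisbach: ΔP = f(L/D)(ρV²/2) = 0.03749·(12.41/0.05124)·(1028·0.03306²/2) = 0.03749·242.2·0.5618 = 5.101 Pa.
Q = ṁ/ρ = 0.07008/1028 = 6.817e-05 m³/s.
Pumping power P = QΔP = 6.817e-05·5.101 = 3.4773×10^-4 W = 3.477×10^-4 W.

P ≈ 3.477×10^-4 W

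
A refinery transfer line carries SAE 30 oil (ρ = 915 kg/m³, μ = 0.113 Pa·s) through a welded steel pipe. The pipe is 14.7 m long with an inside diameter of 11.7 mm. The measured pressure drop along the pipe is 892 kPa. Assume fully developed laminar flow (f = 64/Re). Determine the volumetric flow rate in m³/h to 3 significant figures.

Q ≈ 0.889 m³/h

For laminar flow, f = 64/Re with Re = ρVD/μ, so Darcy-Weisbach reduces to ΔP = 32μLV/D². Solving for V: V = ΔP·D²/(32μL) = 8.92e+05·(0.0117)²/(32·0.113·14.7) = 2.297 m/s.
Check: Re = ρVD/μ = 915·2.297·0.0117/0.113 = 217.6 < 2300, so the laminar assumption holds.
Q = V·A = 2.297·(π/4·0.0117²) = 0.000247 m³/s = 0.889 m³/h.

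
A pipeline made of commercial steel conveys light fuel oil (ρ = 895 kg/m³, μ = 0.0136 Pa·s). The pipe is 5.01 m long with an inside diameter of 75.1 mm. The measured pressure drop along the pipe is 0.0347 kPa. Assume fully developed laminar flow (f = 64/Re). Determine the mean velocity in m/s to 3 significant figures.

For laminar flow, f = 64/Re with Re = ρVD/μ, so Darcy-Weisbach reduces to ΔP = 32μLV/D². Solving for V: V = ΔP·D²/(32μL) = 34.7·(0.0751)²/(32·0.0136·5.01) = 0.08976 m/s.
Check: Re = ρVD/μ = 895·0.08976·0.0751/0.0136 = 443.6 < 2300, so the laminar assumption holds.

V ≈ 0.0898 m/s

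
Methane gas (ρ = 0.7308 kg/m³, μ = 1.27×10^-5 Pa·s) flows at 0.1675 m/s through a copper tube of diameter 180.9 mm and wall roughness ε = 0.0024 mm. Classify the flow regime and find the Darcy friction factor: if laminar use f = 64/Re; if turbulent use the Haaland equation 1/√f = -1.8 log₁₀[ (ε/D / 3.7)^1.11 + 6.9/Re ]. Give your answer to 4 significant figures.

f ≈ 0.03671

Re = ρVD/μ = 0.7308·0.1675·0.1809/1.27e-05 = 1744.
Re < 2300 → laminar, so f = 64/Re = 0.03671 (roughness is irrelevant in laminar flow).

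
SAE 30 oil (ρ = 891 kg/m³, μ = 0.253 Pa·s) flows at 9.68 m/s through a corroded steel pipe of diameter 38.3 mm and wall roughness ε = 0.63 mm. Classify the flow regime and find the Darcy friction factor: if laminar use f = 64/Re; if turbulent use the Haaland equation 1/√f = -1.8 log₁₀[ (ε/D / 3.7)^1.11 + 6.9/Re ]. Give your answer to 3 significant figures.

Re = ρVD/μ = 891·9.68·0.0383/0.253 = 1306.
Re < 2300 → laminar, so f = 64/Re = 0.04902 (roughness is irrelevant in laminar flow).

f ≈ 0.0490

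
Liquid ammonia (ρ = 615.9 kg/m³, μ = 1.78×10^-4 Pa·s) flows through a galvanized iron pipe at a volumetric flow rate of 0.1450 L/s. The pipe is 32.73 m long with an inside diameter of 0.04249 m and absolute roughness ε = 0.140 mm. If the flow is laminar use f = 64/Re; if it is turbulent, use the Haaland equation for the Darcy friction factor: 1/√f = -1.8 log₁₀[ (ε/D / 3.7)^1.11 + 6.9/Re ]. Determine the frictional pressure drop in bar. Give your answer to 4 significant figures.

ΔP ≈ 8.174×10^-4 bar

Q = 0.1450 L/s = 0.1450/1000 = 0.000145 m³/s.
Cross-sectional area A = πD²/4 = π(0.04249)²/4 = 0.001418 m²; mean velocity V = Q/A = 0.000145/0.001418 = 0.1023 m/s.
Reynolds number Re = ρVD/μ = 615.9 · 0.1023 · 0.04249 / 0.000178 = 1.503e+04.
Re > 4000 → turbulent. Relative roughness ε/D = 0.00014/0.04249 = 0.00329. Haaland: 1/√f = -1.8 log₁₀[(0.00329/3.7)^1.11 + 6.9/1.503e+04] = -1.8 log₁₀[0.000411 + 0.000459] = 5.509, so f = 0.03295.
Darcy-Weisbach: ΔP = f(L/D)(ρV²/2) = 0.03295·(32.73/0.04249)·(615.9·0.1023²/2) = 0.03295·770.3·3.22 = 81.74 Pa.
ΔP = 81.74 Pa = 8.174×10^-4 bar.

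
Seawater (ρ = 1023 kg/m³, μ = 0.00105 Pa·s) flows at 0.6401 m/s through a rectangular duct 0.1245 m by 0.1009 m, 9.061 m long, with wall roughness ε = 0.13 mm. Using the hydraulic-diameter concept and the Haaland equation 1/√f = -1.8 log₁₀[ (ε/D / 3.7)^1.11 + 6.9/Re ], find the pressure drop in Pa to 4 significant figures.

ΔP ≈ 396.9 Pa

Hydraulic diameter D_h = 4A/P = 4·(0.1245·0.1009)/(2·(0.1245+0.1009)) = 0.05025/0.4508 = 0.1115 m.
Re = ρVD_h/μ = 1023·0.6401·0.1115/0.00105 = 6.951e+04.
ε/D_h = 0.00013/0.1115 = 0.00117; Haaland gives 1/√f = -1.8 log₁₀[0.00013+9.93e-05] = 6.552, so f = 0.0233.
ΔP = f(L/D_h)(ρV²/2) = 0.0233·9.061/0.1115·209.6 = 396.9 Pa.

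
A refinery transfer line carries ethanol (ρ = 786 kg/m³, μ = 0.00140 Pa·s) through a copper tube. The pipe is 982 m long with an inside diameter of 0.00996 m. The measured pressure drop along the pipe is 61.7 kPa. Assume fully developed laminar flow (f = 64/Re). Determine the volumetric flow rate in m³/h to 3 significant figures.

Q ≈ 0.0390 m³/h

For laminar flow, f = 64/Re with Re = ρVD/μ, so Darcy-Weisbach reduces to ΔP = 32μLV/D². Solving for V: V = ΔP·D²/(32μL) = 6.17e+04·(0.00996)²/(32·0.0014·982) = 0.1391 m/s.
Check: Re = ρVD/μ = 786·0.1391·0.00996/0.0014 = 778 < 2300, so the laminar assumption holds.
Q = V·A = 0.1391·(π/4·0.00996²) = 1.084e-05 m³/s = 0.0390 m³/h.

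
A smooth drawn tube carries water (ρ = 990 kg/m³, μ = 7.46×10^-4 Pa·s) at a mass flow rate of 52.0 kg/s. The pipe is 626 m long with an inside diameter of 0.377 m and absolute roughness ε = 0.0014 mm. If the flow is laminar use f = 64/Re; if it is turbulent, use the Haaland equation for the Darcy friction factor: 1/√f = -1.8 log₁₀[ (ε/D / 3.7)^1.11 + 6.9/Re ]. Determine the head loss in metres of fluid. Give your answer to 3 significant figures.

A = πD²/4 = π(0.377)²/4 = 0.1116 m²; mean velocity V = ṁ/(ρA) = 52/(990 · 0.1116) = 0.4705 m/s.
Reynolds number Re = ρVD/μ = 990 · 0.4705 · 0.377 / 0.000746 = 2.354e+05.
Re > 4000 → turbulent. Relative roughness ε/D = 1.4e-06/0.377 = 3.71e-06. Haaland: 1/√f = -1.8 log₁₀[(3.71e-06/3.7)^1.11 + 6.9/2.354e+05] = -1.8 log₁₀[2.2e-07 + 2.93e-05] = 8.154, so f = 0.01504.
Darcy-Weisbach: ΔP = f(L/D)(ρV²/2) = 0.01504·(626/0.377)·(990·0.4705²/2) = 0.01504·1660·109.6 = 2737 Pa.
Head loss h_f = ΔP/(ρg) = 2737/(990·9.81) = 0.282 m.

h_f ≈ 0.282 m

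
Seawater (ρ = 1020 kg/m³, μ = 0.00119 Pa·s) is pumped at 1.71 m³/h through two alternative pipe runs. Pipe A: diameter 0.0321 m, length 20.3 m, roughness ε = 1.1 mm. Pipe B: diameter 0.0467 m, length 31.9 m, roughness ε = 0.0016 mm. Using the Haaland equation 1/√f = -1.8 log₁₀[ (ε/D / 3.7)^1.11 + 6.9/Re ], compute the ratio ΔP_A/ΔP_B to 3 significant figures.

Pipe A: V = Q/A = 0.000475/0.0008093 = 0.5869 m/s; Re = 1.615e+04; ε/D = 0.0343; Haaland → f = 0.06236; ΔP_A = f(L/D)(ρV²/2) = 6929 Pa.
Pipe B: V = Q/A = 0.000475/0.001713 = 0.2773 m/s; Re = 1.11e+04; ε/D = 3.43e-05; Haaland → f = 0.03005; ΔP_B = f(L/D)(ρV²/2) = 805.1 Pa.
ΔP_A/ΔP_B = 6929/805.1 = 8.61.

ΔP_A/ΔP_B ≈ 8.61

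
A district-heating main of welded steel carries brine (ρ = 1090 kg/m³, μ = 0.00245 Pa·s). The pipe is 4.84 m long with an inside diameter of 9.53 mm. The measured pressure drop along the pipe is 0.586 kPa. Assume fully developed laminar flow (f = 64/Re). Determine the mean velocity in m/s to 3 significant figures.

V ≈ 0.140 m/s

For laminar flow, f = 64/Re with Re = ρVD/μ, so Darcy-Weisbach reduces to ΔP = 32μLV/D². Solving for V: V = ΔP·D²/(32μL) = 586·(0.00953)²/(32·0.00245·4.84) = 0.1403 m/s.
Check: Re = ρVD/μ = 1090·0.1403·0.00953/0.00245 = 594.7 < 2300, so the laminar assumption holds.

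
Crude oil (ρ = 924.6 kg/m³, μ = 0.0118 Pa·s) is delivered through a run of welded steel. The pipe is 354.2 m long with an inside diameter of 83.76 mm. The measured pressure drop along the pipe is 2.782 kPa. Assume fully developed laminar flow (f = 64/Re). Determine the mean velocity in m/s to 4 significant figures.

For laminar flow, f = 64/Re with Re = ρVD/μ, so Darcy-Weisbach reduces to ΔP = 32μLV/D². Solving for V: V = ΔP·D²/(32μL) = 2782·(0.08376)²/(32·0.0118·354.2) = 0.1459 m/s.
Check: Re = ρVD/μ = 924.6·0.1459·0.08376/0.0118 = 957.8 < 2300, so the laminar assumption holds.

V ≈ 0.1459 m/s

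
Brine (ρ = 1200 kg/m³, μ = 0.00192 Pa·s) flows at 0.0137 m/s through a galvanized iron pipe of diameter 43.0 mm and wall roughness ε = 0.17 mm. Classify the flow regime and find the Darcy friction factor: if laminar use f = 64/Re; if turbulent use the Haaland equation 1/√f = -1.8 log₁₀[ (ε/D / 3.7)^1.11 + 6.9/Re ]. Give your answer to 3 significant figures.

f ≈ 0.174

Re = ρVD/μ = 1200·0.0137·0.043/0.00192 = 368.2.
Re < 2300 → laminar, so f = 64/Re = 0.1738 (roughness is irrelevant in laminar flow).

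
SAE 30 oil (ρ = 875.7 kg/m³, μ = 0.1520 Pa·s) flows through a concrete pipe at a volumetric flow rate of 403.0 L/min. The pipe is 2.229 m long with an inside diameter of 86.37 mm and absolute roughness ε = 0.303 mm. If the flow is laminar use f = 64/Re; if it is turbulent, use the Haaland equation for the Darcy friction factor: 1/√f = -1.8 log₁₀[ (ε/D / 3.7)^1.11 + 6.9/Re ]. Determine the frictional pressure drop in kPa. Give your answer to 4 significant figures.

Q = 403.0 L/min = 403.0/60000 = 0.006717 m³/s.
Cross-sectional area A = πD²/4 = π(0.08637)²/4 = 0.005859 m²; mean velocity V = Q/A = 0.006717/0.005859 = 1.146 m/s.
Reynolds number Re = ρVD/μ = 875.7 · 1.146 · 0.08637 / 0.152 = 570.4.
Re < 2300 → laminar flow, so f = 64/Re = 64/570.4 = 0.1122 (the turbulent correlation is not needed).
Darcy-Weisbach: ΔP = f(L/D)(ρV²/2) = 0.1122·(2.229/0.08637)·(875.7·1.146²/2) = 0.1122·25.81·575.4 = 1666 Pa.
ΔP = 1666 Pa = 1.666 kPa.

ΔP ≈ 1.666 kPa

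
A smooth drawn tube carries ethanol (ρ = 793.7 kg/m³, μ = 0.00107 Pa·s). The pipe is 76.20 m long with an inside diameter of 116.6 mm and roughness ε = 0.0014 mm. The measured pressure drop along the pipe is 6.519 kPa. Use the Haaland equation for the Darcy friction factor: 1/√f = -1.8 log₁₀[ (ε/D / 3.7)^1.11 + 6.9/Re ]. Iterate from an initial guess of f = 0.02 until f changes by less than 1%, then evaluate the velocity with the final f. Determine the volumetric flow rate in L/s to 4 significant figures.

Q ≈ 12.70 L/s

Rearranging Darcy-Weisbach: V = √(2·ΔP·D/(f·L·ρ)). With ε/D = 1.4e-06/0.1166 = 1.2e-05, iterate starting from f = 0.02:
  f = 0.02 → V = √(2·6519·0.1166/(0.02·76.2·793.7)) = 1.121 m/s; Re = ρVD/μ = 9.696e+04; f → 0.01798
  f = 0.01798 → V = 1.182 m/s; Re = 1.023e+05; f → 0.01779
  f = 0.01779 → V = 1.189 m/s; Re = 1.028e+05; f → 0.01777
Converged (Δf/f < 1%). With the final f = 0.01777: V = √(2·6519·0.1166/(0.01777·76.2·793.7)) = 1.189 m/s.
Q = V·A = 1.189·(π/4·0.1166²) = 0.0127 m³/s = 12.70 L/s.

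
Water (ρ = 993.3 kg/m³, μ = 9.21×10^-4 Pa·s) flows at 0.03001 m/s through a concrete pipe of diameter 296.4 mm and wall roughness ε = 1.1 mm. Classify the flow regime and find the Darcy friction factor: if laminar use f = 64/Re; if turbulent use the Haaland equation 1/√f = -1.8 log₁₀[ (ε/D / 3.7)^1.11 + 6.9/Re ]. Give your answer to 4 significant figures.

f ≈ 0.03608

Re = ρVD/μ = 993.3·0.03001·0.2964/0.000921 = 9593.
Re > 4000 → turbulent. ε/D = 0.0011/0.2964 = 0.00371; Haaland: 1/√f = -1.8 log₁₀[0.000469 + 0.000719] = 5.265, so f = 0.03608.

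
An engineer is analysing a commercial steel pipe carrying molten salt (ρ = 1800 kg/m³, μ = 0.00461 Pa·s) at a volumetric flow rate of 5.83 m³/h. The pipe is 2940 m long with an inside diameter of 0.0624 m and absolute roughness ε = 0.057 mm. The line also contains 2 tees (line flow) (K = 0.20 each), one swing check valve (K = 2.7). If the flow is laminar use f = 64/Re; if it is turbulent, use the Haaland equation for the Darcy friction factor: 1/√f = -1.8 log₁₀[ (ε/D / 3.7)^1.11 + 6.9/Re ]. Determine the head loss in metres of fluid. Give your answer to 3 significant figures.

h_f ≈ 20.4 m

Q = 5.83 m³/h = 5.83/3600 = 0.001619 m³/s.
Cross-sectional area A = πD²/4 = π(0.0624)²/4 = 0.003058 m²; mean velocity V = Q/A = 0.001619/0.003058 = 0.5296 m/s.
Reynolds number Re = ρVD/μ = 1800 · 0.5296 · 0.0624 / 0.00461 = 1.29e+04.
Re > 4000 → turbulent. Relative roughness ε/D = 5.7e-05/0.0624 = 0.000913. Haaland: 1/√f = -1.8 log₁₀[(0.000913/3.7)^1.11 + 6.9/1.29e+04] = -1.8 log₁₀[9.9e-05 + 0.000535] = 5.756, so f = 0.03018.
Total minor-loss coefficient ΣK = 2·0.2 + 1·2.7 = 3.1.
ΔP = [f·L/D + ΣK]·(ρV²/2) = [0.03018·2940/0.0624 + 3.1]·(1800·0.5296²/2) = [1422 + 3.1]·252.4 = 3.596e+05 Pa.
Head loss h_f = ΔP/(ρg) = 3.596e+05/(1800·9.81) = 20.4 m.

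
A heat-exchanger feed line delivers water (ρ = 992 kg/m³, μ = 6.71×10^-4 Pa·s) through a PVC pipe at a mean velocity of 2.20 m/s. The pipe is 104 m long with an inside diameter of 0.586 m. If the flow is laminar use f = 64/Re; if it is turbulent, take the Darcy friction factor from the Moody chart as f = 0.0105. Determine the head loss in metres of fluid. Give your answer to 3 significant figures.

Reynolds number Re = ρVD/μ = 992 · 2.2 · 0.586 / 0.000671 = 1.906e+06.
Re > 4000 → turbulent; use the Moody-chart value f = 0.0105.
Darcy-Weisbach: ΔP = f(L/D)(ρV²/2) = 0.0105·(104/0.586)·(992·2.2²/2) = 0.0105·177.5·2401 = 4474 Pa.
Head loss h_f = ΔP/(ρg) = 4474/(992·9.81) = 0.460 m.

h_f ≈ 0.460 m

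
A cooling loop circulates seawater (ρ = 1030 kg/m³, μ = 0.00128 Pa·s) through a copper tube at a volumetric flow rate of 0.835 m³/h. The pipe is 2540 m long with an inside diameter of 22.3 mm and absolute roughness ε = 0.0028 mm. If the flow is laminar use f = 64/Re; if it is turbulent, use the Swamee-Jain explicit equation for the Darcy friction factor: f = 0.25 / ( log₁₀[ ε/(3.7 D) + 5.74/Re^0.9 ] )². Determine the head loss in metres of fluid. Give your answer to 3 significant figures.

Q = 0.835 m³/h = 0.835/3600 = 0.0002319 m³/s.
Cross-sectional area A = πD²/4 = π(0.0223)²/4 = 0.0003906 m²; mean velocity V = Q/A = 0.0002319/0.0003906 = 0.5939 m/s.
Reynolds number Re = ρVD/μ = 1030 · 0.5939 · 0.0223 / 0.00128 = 1.066e+04.
Re > 4000 → turbulent. Relative roughness ε/D = 2.8e-06/0.0223 = 0.000126. Swamee-Jain: f = 0.25/(log₁₀[0.000126/3.7 + 5.74/1.066e+04^0.9])² = 0.25/(log₁₀[3.39e-05 + 0.00136])² = 0.25/(-2.855)² = 0.03067.
Darcy-Weisbach: ΔP = f(L/D)(ρV²/2) = 0.03067·(2540/0.0223)·(1030·0.5939²/2) = 0.03067·1.139e+05·181.6 = 6.344e+05 Pa.
Head loss h_f = ΔP/(ρg) = 6.344e+05/(1030·9.81) = 62.8 m.

h_f ≈ 62.8 m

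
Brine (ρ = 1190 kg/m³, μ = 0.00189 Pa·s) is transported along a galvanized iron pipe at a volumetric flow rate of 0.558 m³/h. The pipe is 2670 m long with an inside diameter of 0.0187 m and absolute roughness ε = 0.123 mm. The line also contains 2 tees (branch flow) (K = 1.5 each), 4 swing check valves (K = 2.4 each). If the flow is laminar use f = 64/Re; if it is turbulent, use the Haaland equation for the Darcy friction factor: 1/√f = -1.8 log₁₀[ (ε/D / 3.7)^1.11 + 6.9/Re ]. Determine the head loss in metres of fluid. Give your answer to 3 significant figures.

h_f ≈ 97.2 m

Q = 0.558 m³/h = 0.558/3600 = 0.000155 m³/s.
Cross-sectional area A = πD²/4 = π(0.0187)²/4 = 0.0002746 m²; mean velocity V = Q/A = 0.000155/0.0002746 = 0.5644 m/s.
Reynolds number Re = ρVD/μ = 1190 · 0.5644 · 0.0187 / 0.00189 = 6645.
Re > 4000 → turbulent. Relative roughness ε/D = 0.000123/0.0187 = 0.00658. Haaland: 1/√f = -1.8 log₁₀[(0.00658/3.7)^1.11 + 6.9/6645] = -1.8 log₁₀[0.000886 + 0.00104] = 4.888, so f = 0.04185.
Total minor-loss coefficient ΣK = 2·1.5 + 4·2.4 = 12.6.
ΔP = [f·L/D + ΣK]·(ρV²/2) = [0.04185·2670/0.0187 + 12.6]·(1190·0.5644²/2) = [5975 + 12.6]·189.5 = 1.135e+06 Pa.
Head loss h_f = ΔP/(ρg) = 1.135e+06/(1190·9.81) = 97.2 m.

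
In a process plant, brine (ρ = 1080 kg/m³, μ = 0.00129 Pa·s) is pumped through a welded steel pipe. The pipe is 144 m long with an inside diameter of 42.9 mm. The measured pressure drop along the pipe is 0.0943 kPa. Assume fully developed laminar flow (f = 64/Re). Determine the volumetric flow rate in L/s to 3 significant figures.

Q ≈ 0.0422 L/s

For laminar flow, f = 64/Re with Re = ρVD/μ, so Darcy-Weisbach reduces to ΔP = 32μLV/D². Solving for V: V = ΔP·D²/(32μL) = 94.3·(0.0429)²/(32·0.00129·144) = 0.0292 m/s.
Check: Re = ρVD/μ = 1080·0.0292·0.0429/0.00129 = 1049 < 2300, so the laminar assumption holds.
Q = V·A = 0.0292·(π/4·0.0429²) = 4.22e-05 m³/s = 0.0422 L/s.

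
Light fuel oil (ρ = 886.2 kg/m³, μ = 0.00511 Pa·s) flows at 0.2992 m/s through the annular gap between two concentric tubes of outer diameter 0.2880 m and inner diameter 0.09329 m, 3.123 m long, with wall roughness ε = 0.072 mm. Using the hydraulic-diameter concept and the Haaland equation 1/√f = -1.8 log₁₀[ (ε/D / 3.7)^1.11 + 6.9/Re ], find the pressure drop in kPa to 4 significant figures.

Hydraulic diameter D_h = 4A/P = D_o - D_i = 0.288 - 0.09329 = 0.1947 m.
Re = ρVD_h/μ = 886.2·0.2992·0.1947/0.00511 = 1.01e+04.
ε/D_h = 7.2e-05/0.1947 = 0.00037; Haaland gives 1/√f = -1.8 log₁₀[3.63e-05+0.000683] = 5.658, so f = 0.03124.
ΔP = f(L/D_h)(ρV²/2) = 0.03124·3.123/0.1947·39.67 = 19.88 Pa.
ΔP = 0.01988 kPa.

ΔP ≈ 0.01988 kPa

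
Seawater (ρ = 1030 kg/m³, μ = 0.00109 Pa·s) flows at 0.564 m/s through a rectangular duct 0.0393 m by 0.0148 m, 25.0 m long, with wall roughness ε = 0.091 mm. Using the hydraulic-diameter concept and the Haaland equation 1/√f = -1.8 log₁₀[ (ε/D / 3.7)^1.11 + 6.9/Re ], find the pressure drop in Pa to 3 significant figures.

Hydraulic diameter D_h = 4A/P = 4·(0.0393·0.0148)/(2·(0.0393+0.0148)) = 0.002327/0.1082 = 0.0215 m.
Re = ρVD_h/μ = 1030·0.564·0.0215/0.00109 = 1.146e+04.
ε/D_h = 9.1e-05/0.0215 = 0.00423; Haaland gives 1/√f = -1.8 log₁₀[0.000543+0.000602] = 5.294, so f = 0.03568.
ΔP = f(L/D_h)(ρV²/2) = 0.03568·25/0.0215·163.8 = 6796 Pa.

ΔP ≈ 6800 Pa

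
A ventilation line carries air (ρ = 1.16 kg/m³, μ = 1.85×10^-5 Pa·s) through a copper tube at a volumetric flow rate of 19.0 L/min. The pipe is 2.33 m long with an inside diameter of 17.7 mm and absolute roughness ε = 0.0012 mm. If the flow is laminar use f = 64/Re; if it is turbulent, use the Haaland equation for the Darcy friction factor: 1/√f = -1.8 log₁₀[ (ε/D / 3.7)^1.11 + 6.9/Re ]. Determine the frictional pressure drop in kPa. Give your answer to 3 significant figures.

Q = 19.0 L/min = 19.0/60000 = 0.0003167 m³/s.
Cross-sectional area A = πD²/4 = π(0.0177)²/4 = 0.0002461 m²; mean velocity V = Q/A = 0.0003167/0.0002461 = 1.287 m/s.
Reynolds number Re = ρVD/μ = 1.16 · 1.287 · 0.0177 / 1.85e-05 = 1428.
Re < 2300 → laminar flow, so f = 64/Re = 64/1428 = 0.04481 (the turbulent correlation is not needed).
Darcy-Weisbach: ΔP = f(L/D)(ρV²/2) = 0.04481·(2.33/0.0177)·(1.16·1.287²/2) = 0.04481·131.6·0.9606 = 5.666 Pa.
ΔP = 5.666 Pa = 0.00567 kPa.

ΔP ≈ 0.00567 kPa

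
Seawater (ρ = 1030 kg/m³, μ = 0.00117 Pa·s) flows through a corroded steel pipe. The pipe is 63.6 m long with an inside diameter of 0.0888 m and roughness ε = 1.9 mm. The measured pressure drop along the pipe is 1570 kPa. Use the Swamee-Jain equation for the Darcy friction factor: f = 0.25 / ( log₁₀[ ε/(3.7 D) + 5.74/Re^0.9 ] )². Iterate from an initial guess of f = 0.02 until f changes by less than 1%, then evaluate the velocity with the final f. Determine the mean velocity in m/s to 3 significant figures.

Rearranging Darcy-Weisbach: V = √(2·ΔP·D/(f·L·ρ)). With ε/D = 0.0019/0.0888 = 0.0214, iterate starting from f = 0.02:
  f = 0.02 → V = √(2·1.57e+06·0.0888/(0.02·63.6·1030)) = 14.59 m/s; Re = ρVD/μ = 1.14e+06; f → 0.04999
  f = 0.04999 → V = 9.228 m/s; Re = 7.214e+05; f → 0.05002
Converged (Δf/f < 1%). With the final f = 0.05002: V = √(2·1.57e+06·0.0888/(0.05002·63.6·1030)) = 9.224 m/s.

V ≈ 9.22 m/s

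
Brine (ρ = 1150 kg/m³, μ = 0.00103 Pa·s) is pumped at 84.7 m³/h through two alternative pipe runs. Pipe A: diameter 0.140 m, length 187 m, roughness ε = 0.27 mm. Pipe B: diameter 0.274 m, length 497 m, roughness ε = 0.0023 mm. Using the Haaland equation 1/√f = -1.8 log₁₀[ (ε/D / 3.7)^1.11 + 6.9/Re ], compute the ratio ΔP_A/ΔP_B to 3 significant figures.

ΔP_A/ΔP_B ≈ 15.1

Pipe A: V = Q/A = 0.02353/0.01539 = 1.528 m/s; Re = 2.389e+05; ε/D = 0.00193; Haaland → f = 0.02392; ΔP_A = f(L/D)(ρV²/2) = 4.292e+04 Pa.
Pipe B: V = Q/A = 0.02353/0.05896 = 0.399 m/s; Re = 1.221e+05; ε/D = 8.39e-06; Haaland → f = 0.01714; ΔP_B = f(L/D)(ρV²/2) = 2846 Pa.
ΔP_A/ΔP_B = 4.292e+04/2846 = 15.1.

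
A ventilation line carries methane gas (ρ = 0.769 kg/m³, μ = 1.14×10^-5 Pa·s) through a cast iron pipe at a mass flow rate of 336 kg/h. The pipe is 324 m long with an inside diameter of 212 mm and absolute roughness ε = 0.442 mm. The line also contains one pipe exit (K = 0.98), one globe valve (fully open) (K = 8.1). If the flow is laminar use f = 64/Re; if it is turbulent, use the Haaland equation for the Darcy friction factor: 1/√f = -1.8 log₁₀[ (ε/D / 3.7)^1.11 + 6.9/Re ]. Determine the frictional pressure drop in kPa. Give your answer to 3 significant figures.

ΔP ≈ 0.226 kPa

ṁ = 336 kg/h = 336/3600 = 0.09333 kg/s.
A = πD²/4 = π(0.212)²/4 = 0.0353 m²; mean velocity V = ṁ/(ρA) = 0.09333/(0.769 · 0.0353) = 3.438 m/s.
Reynolds number Re = ρVD/μ = 0.769 · 3.438 · 0.212 / 1.14e-05 = 4.917e+04.
Re > 4000 → turbulent. Relative roughness ε/D = 0.000442/0.212 = 0.00208. Haaland: 1/√f = -1.8 log₁₀[(0.00208/3.7)^1.11 + 6.9/4.917e+04] = -1.8 log₁₀[0.000247 + 0.00014] = 6.141, so f = 0.02652.
Total minor-loss coefficient ΣK = 1·0.98 + 1·8.1 = 9.08.
ΔP = [f·L/D + ΣK]·(ρV²/2) = [0.02652·324/0.212 + 9.08]·(0.769·3.438²/2) = [40.53 + 9.08]·4.546 = 225.5 Pa.
ΔP = 225.5 Pa = 0.226 kPa.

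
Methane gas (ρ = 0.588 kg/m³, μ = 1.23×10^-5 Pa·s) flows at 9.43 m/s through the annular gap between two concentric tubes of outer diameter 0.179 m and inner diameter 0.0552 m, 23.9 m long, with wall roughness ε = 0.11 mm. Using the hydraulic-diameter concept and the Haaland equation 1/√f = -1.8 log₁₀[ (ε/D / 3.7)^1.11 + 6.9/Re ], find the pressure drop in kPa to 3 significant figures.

ΔP ≈ 0.116 kPa

Hydraulic diameter D_h = 4A/P = D_o - D_i = 0.179 - 0.0552 = 0.1238 m.
Re = ρVD_h/μ = 0.588·9.43·0.1238/1.23e-05 = 5.581e+04.
ε/D_h = 0.00011/0.1238 = 0.000889; Haaland gives 1/√f = -1.8 log₁₀[9.6e-05+0.000124] = 6.585, so f = 0.02306.
ΔP = f(L/D_h)(ρV²/2) = 0.02306·23.9/0.1238·26.14 = 116.4 Pa.
ΔP = 0.116 kPa.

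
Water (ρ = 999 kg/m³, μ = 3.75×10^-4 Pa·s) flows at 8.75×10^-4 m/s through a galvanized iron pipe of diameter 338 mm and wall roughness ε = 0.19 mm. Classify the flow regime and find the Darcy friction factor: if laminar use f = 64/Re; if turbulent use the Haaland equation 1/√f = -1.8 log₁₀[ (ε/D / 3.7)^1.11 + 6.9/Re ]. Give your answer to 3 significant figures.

f ≈ 0.0812

Re = ρVD/μ = 999·0.000875·0.338/0.000375 = 787.9.
Re < 2300 → laminar, so f = 64/Re = 0.08123 (roughness is irrelevant in laminar flow).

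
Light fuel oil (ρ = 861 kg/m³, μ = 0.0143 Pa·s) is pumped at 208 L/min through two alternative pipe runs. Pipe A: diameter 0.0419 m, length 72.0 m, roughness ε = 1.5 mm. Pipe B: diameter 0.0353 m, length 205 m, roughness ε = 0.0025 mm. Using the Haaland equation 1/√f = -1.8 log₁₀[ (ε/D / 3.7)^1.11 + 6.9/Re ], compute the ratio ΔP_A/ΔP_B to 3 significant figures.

ΔP_A/ΔP_B ≈ 0.294

Pipe A: V = Q/A = 0.003467/0.001379 = 2.514 m/s; Re = 6343; ε/D = 0.0358; Haaland → f = 0.06607; ΔP_A = f(L/D)(ρV²/2) = 3.089e+05 Pa.
Pipe B: V = Q/A = 0.003467/0.0009787 = 3.542 m/s; Re = 7529; ε/D = 7.08e-05; Haaland → f = 0.0335; ΔP_B = f(L/D)(ρV²/2) = 1.051e+06 Pa.
ΔP_A/ΔP_B = 3.089e+05/1.051e+06 = 0.294.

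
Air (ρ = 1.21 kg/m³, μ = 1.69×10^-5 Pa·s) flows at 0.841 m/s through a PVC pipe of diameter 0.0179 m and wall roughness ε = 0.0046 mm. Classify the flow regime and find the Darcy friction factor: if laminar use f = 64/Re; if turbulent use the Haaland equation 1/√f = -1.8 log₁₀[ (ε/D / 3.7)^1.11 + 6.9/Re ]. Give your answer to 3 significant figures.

f ≈ 0.0594

Re = ρVD/μ = 1.21·0.841·0.0179/1.69e-05 = 1078.
Re < 2300 → laminar, so f = 64/Re = 0.05938 (roughness is irrelevant in laminar flow).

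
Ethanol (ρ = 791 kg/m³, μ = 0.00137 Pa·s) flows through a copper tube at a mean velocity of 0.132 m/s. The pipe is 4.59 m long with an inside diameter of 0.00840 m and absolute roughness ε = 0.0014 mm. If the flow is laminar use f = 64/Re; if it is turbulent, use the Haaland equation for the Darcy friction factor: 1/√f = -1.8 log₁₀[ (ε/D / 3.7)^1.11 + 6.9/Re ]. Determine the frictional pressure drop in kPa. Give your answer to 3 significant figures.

ΔP ≈ 0.376 kPa

Reynolds number Re = ρVD/μ = 791 · 0.132 · 0.0084 / 0.00137 = 640.2.
Re < 2300 → laminar flow, so f = 64/Re = 64/640.2 = 0.09997 (the turbulent correlation is not needed).
Darcy-Weisbach: ΔP = f(L/D)(ρV²/2) = 0.09997·(4.59/0.0084)·(791·0.132²/2) = 0.09997·546.4·6.891 = 376.4 Pa.
ΔP = 376.4 Pa = 0.376 kPa.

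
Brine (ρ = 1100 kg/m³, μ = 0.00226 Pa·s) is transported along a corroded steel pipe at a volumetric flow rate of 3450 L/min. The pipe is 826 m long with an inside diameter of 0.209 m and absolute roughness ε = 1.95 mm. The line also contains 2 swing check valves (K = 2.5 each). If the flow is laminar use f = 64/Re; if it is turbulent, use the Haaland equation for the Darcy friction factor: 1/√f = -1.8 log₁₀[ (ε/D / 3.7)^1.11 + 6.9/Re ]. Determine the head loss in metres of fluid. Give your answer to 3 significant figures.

Q = 3450 L/min = 3450/60000 = 0.0575 m³/s.
Cross-sectional area A = πD²/4 = π(0.209)²/4 = 0.03431 m²; mean velocity V = Q/A = 0.0575/0.03431 = 1.676 m/s.
Reynolds number Re = ρVD/μ = 1100 · 1.676 · 0.209 / 0.00226 = 1.705e+05.
Re > 4000 → turbulent. Relative roughness ε/D = 0.00195/0.209 = 0.00933. Haaland: 1/√f = -1.8 log₁₀[(0.00933/3.7)^1.11 + 6.9/1.705e+05] = -1.8 log₁₀[0.00131 + 4.05e-05] = 5.168, so f = 0.03745.
Total minor-loss coefficient ΣK = 2·2.5 = 5.
ΔP = [f·L/D + ΣK]·(ρV²/2) = [0.03745·826/0.209 + 5]·(1100·1.676²/2) = [148 + 5]·1545 = 2.364e+05 Pa.
Head loss h_f = ΔP/(ρg) = 2.364e+05/(1100·9.81) = 21.9 m.

h_f ≈ 21.9 m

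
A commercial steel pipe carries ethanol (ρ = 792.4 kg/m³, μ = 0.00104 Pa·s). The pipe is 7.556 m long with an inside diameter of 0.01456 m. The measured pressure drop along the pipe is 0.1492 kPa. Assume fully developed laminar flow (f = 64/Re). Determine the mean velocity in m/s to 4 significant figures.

V ≈ 0.1258 m/s

For laminar flow, f = 64/Re with Re = ρVD/μ, so Darcy-Weisbach reduces to ΔP = 32μLV/D². Solving for V: V = ΔP·D²/(32μL) = 149.2·(0.01456)²/(32·0.00104·7.556) = 0.1258 m/s.
Check: Re = ρVD/μ = 792.4·0.1258·0.01456/0.00104 = 1395 < 2300, so the laminar assumption holds.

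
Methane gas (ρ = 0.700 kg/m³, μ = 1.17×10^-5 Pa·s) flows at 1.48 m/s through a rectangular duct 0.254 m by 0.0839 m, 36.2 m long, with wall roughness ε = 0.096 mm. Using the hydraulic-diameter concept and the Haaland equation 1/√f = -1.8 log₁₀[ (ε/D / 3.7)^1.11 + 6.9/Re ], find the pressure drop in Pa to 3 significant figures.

Hydraulic diameter D_h = 4A/P = 4·(0.254·0.0839)/(2·(0.254+0.0839)) = 0.08524/0.6758 = 0.1261 m.
Re = ρVD_h/μ = 0.7·1.48·0.1261/1.17e-05 = 1.117e+04.
ε/D_h = 9.6e-05/0.1261 = 0.000761; Haaland gives 1/√f = -1.8 log₁₀[8.09e-05+0.000618] = 5.68, so f = 0.03099.
ΔP = f(L/D_h)(ρV²/2) = 0.03099·36.2/0.1261·0.7666 = 6.819 Pa.

ΔP ≈ 6.82 Pa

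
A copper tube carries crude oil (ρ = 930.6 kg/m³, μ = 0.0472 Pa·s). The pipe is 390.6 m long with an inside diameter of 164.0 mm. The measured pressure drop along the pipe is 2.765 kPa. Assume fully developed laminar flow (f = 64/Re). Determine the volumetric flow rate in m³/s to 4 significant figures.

Q ≈ 0.002663 m³/s

For laminar flow, f = 64/Re with Re = ρVD/μ, so Darcy-Weisbach reduces to ΔP = 32μLV/D². Solving for V: V = ΔP·D²/(32μL) = 2765·(0.164)²/(32·0.0472·390.6) = 0.1261 m/s.
Check: Re = ρVD/μ = 930.6·0.1261·0.164/0.0472 = 407.6 < 2300, so the laminar assumption holds.
Q = V·A = 0.1261·(π/4·0.164²) = 0.002663 m³/s = 0.002663 m³/s.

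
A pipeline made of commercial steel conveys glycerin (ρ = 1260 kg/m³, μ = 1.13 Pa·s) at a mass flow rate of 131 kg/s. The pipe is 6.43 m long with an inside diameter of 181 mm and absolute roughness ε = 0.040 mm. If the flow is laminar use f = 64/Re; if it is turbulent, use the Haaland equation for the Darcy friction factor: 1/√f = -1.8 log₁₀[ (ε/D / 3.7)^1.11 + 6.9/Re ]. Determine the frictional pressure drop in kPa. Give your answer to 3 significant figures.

ΔP ≈ 28.7 kPa

A = πD²/4 = π(0.181)²/4 = 0.02573 m²; mean velocity V = ṁ/(ρA) = 131/(1260 · 0.02573) = 4.041 m/s.
Reynolds number Re = ρVD/μ = 1260 · 4.041 · 0.181 / 1.13 = 815.5.
Re < 2300 → laminar flow, so f = 64/Re = 64/815.5 = 0.07848 (the turbulent correlation is not needed).
Darcy-Weisbach: ΔP = f(L/D)(ρV²/2) = 0.07848·(6.43/0.181)·(1260·4.041²/2) = 0.07848·35.52·1.029e+04 = 2.868e+04 Pa.
ΔP = 2.868e+04 Pa = 28.7 kPa.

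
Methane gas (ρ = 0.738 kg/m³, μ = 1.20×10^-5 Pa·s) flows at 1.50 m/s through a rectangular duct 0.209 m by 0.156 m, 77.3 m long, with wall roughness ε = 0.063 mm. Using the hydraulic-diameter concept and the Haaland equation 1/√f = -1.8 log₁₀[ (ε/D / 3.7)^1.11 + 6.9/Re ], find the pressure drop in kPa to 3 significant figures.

ΔP ≈ 0.00992 kPa

Hydraulic diameter D_h = 4A/P = 4·(0.209·0.156)/(2·(0.209+0.156)) = 0.1304/0.73 = 0.1787 m.
Re = ρVD_h/μ = 0.738·1.5·0.1787/1.2e-05 = 1.648e+04.
ε/D_h = 6.3e-05/0.1787 = 0.000353; Haaland gives 1/√f = -1.8 log₁₀[3.44e-05+0.000419] = 6.019, so f = 0.0276.
ΔP = f(L/D_h)(ρV²/2) = 0.0276·77.3/0.1787·0.8302 = 9.916 Pa.
ΔP = 0.00992 kPa.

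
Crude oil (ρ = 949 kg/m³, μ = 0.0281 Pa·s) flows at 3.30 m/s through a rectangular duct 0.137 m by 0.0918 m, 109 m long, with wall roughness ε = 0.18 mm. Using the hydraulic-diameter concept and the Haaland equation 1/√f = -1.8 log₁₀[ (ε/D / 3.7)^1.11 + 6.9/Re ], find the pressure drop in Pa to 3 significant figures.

Hydraulic diameter D_h = 4A/P = 4·(0.137·0.0918)/(2·(0.137+0.0918)) = 0.05031/0.4576 = 0.1099 m.
Re = ρVD_h/μ = 949·3.3·0.1099/0.0281 = 1.225e+04.
ε/D_h = 0.00018/0.1099 = 0.00164; Haaland gives 1/√f = -1.8 log₁₀[0.000189+0.000563] = 5.622, so f = 0.03163.
ΔP = f(L/D_h)(ρV²/2) = 0.03163·109/0.1099·5167 = 1.621e+05 Pa.

ΔP ≈ 162000 Pa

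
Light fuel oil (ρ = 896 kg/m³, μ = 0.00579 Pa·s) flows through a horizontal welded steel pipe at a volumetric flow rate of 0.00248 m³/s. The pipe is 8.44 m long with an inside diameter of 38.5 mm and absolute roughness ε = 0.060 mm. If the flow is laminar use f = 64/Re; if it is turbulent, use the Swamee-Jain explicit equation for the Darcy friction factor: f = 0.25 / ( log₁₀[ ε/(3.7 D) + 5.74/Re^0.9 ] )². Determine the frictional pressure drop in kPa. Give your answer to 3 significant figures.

Cross-sectional area A = πD²/4 = π(0.0385)²/4 = 0.001164 m²; mean velocity V = Q/A = 0.00248/0.001164 = 2.13 m/s.
Reynolds number Re = ρVD/μ = 896 · 2.13 · 0.0385 / 0.00579 = 1.269e+04.
Re > 4000 → turbulent. Relative roughness ε/D = 6e-05/0.0385 = 0.00156. Swamee-Jain: f = 0.25/(log₁₀[0.00156/3.7 + 5.74/1.269e+04^0.9])² = 0.25/(log₁₀[0.000421 + 0.00116])² = 0.25/(-2.8)² = 0.03189.
Darcy-Weisbach: ΔP = f(L/D)(ρV²/2) = 0.03189·(8.44/0.0385)·(896·2.13²/2) = 0.03189·219.2·2033 = 1.421e+04 Pa.
ΔP = 1.421e+04 Pa = 14.2 kPa.

ΔP ≈ 14.2 kPa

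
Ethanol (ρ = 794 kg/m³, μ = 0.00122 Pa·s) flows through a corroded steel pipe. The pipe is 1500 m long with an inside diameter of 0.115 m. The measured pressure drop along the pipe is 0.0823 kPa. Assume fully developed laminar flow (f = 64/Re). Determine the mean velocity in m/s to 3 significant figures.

For laminar flow, f = 64/Re with Re = ρVD/μ, so Darcy-Weisbach reduces to ΔP = 32μLV/D². Solving for V: V = ΔP·D²/(32μL) = 82.3·(0.115)²/(32·0.00122·1500) = 0.01859 m/s.
Check: Re = ρVD/μ = 794·0.01859·0.115/0.00122 = 1391 < 2300, so the laminar assumption holds.

V ≈ 0.0186 m/s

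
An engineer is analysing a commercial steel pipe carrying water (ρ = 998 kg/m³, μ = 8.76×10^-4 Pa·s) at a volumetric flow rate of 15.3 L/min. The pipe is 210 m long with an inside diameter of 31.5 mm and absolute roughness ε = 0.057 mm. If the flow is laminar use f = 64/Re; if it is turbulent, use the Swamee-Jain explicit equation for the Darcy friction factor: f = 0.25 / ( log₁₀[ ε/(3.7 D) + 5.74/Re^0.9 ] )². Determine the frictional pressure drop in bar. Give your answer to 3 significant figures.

Q = 15.3 L/min = 15.3/60000 = 0.000255 m³/s.
Cross-sectional area A = πD²/4 = π(0.0315)²/4 = 0.0007793 m²; mean velocity V = Q/A = 0.000255/0.0007793 = 0.3272 m/s.
Reynolds number Re = ρVD/μ = 998 · 0.3272 · 0.0315 / 0.000876 = 1.174e+04.
Re > 4000 → turbulent. Relative roughness ε/D = 5.7e-05/0.0315 = 0.00181. Swamee-Jain: f = 0.25/(log₁₀[0.00181/3.7 + 5.74/1.174e+04^0.9])² = 0.25/(log₁₀[0.000489 + 0.00125])² = 0.25/(-2.76)² = 0.03281.
Darcy-Weisbach: ΔP = f(L/D)(ρV²/2) = 0.03281·(210/0.0315)·(998·0.3272²/2) = 0.03281·6667·53.43 = 1.169e+04 Pa.
ΔP = 1.169e+04 Pa = 0.117 bar.

ΔP ≈ 0.117 bar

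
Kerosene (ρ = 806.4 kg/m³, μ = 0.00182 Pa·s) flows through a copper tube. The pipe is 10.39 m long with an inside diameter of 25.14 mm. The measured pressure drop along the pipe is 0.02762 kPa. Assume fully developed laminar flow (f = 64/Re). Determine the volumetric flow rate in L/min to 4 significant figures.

For laminar flow, f = 64/Re with Re = ρVD/μ, so Darcy-Weisbach reduces to ΔP = 32μLV/D². Solving for V: V = ΔP·D²/(32μL) = 27.62·(0.02514)²/(32·0.00182·10.39) = 0.02885 m/s.
Check: Re = ρVD/μ = 806.4·0.02885·0.02514/0.00182 = 321.3 < 2300, so the laminar assumption holds.
Q = V·A = 0.02885·(π/4·0.02514²) = 1.432e-05 m³/s = 0.8592 L/min.

Q ≈ 0.8592 L/min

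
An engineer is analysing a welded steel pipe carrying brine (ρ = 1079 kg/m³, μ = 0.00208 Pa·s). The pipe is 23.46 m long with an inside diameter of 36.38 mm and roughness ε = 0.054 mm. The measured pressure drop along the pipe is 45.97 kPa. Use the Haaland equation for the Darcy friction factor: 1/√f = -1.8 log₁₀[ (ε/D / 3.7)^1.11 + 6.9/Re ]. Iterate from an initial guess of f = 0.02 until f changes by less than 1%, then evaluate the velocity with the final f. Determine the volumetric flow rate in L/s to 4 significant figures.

Rearranging Darcy-Weisbach: V = √(2·ΔP·D/(f·L·ρ)). With ε/D = 5.4e-05/0.03638 = 0.00148, iterate starting from f = 0.02:
  f = 0.02 → V = √(2·4.597e+04·0.03638/(0.02·23.46·1079)) = 2.57 m/s; Re = ρVD/μ = 4.851e+04; f → 0.02511
  f = 0.02511 → V = 2.294 m/s; Re = 4.329e+04; f → 0.02545
  f = 0.02545 → V = 2.279 m/s; Re = 4.3e+04; f → 0.02547
Converged (Δf/f < 1%). With the final f = 0.02547: V = √(2·4.597e+04·0.03638/(0.02547·23.46·1079)) = 2.278 m/s.
Q = V·A = 2.278·(π/4·0.03638²) = 0.002368 m³/s = 2.368 L/s.

Q ≈ 2.368 L/s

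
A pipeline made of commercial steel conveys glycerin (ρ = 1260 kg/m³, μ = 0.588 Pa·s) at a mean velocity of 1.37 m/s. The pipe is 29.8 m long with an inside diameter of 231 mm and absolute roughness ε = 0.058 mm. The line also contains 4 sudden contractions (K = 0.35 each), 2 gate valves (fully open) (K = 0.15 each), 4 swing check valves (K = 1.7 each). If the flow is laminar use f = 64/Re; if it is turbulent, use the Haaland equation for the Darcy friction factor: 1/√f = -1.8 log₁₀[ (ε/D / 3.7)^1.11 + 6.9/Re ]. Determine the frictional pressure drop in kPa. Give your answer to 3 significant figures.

ΔP ≈ 24.4 kPa

Reynolds number Re = ρVD/μ = 1260 · 1.37 · 0.231 / 0.588 = 678.2.
Re < 2300 → laminar flow, so f = 64/Re = 64/678.2 = 0.09437 (the turbulent correlation is not needed).
Total minor-loss coefficient ΣK = 4·0.35 + 2·0.15 + 4·1.7 = 8.5.
ΔP = [f·L/D + ΣK]·(ρV²/2) = [0.09437·29.8/0.231 + 8.5]·(1260·1.37²/2) = [12.17 + 8.5]·1182 = 2.445e+04 Pa.
ΔP = 2.445e+04 Pa = 24.4 kPa.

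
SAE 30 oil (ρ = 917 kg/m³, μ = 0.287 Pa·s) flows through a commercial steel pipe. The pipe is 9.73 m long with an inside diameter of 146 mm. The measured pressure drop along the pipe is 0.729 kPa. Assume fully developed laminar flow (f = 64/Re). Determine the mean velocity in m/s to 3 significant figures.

For laminar flow, f = 64/Re with Re = ρVD/μ, so Darcy-Weisbach reduces to ΔP = 32μLV/D². Solving for V: V = ΔP·D²/(32μL) = 729·(0.146)²/(32·0.287·9.73) = 0.1739 m/s.
Check: Re = ρVD/μ = 917·0.1739·0.146/0.287 = 81.12 < 2300, so the laminar assumption holds.

V ≈ 0.174 m/s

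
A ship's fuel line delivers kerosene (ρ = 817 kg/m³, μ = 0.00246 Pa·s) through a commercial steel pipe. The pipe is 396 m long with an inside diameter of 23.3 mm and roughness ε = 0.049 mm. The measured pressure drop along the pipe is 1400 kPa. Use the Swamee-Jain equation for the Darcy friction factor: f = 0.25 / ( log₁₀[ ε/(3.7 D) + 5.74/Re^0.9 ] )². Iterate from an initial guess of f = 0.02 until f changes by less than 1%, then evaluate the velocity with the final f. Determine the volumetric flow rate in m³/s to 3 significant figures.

Q ≈ 0.00110 m³/s

Rearranging Darcy-Weisbach: V = √(2·ΔP·D/(f·L·ρ)). With ε/D = 4.9e-05/0.0233 = 0.0021, iterate starting from f = 0.02:
  f = 0.02 → V = √(2·1.4e+06·0.0233/(0.02·396·817)) = 3.175 m/s; Re = ρVD/μ = 2.457e+04; f → 0.02938
  f = 0.02938 → V = 2.62 m/s; Re = 2.027e+04; f → 0.03023
  f = 0.03023 → V = 2.583 m/s; Re = 1.998e+04; f → 0.0303
Converged (Δf/f < 1%). With the final f = 0.0303: V = √(2·1.4e+06·0.0233/(0.0303·396·817)) = 2.58 m/s.
Q = V·A = 2.58·(π/4·0.0233²) = 0.0011 m³/s = 0.00110 m³/s.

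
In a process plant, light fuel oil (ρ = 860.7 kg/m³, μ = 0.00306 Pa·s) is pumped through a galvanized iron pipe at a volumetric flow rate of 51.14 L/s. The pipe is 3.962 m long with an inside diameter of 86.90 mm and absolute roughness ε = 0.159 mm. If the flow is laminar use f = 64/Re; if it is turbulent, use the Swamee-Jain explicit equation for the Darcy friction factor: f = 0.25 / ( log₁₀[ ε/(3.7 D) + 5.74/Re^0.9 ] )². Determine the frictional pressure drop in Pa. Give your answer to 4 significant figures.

ΔP ≈ 34930 Pa

Q = 51.14 L/s = 51.14/1000 = 0.05114 m³/s.
Cross-sectional area A = πD²/4 = π(0.0869)²/4 = 0.005931 m²; mean velocity V = Q/A = 0.05114/0.005931 = 8.622 m/s.
Reynolds number Re = ρVD/μ = 860.7 · 8.622 · 0.0869 / 0.00306 = 2.108e+05.
Re > 4000 → turbulent. Relative roughness ε/D = 0.000159/0.0869 = 0.00183. Swamee-Jain: f = 0.25/(log₁₀[0.00183/3.7 + 5.74/2.108e+05^0.9])² = 0.25/(log₁₀[0.000495 + 9.28e-05])² = 0.25/(-3.231)² = 0.02395.
Darcy-Weisbach: ΔP = f(L/D)(ρV²/2) = 0.02395·(3.962/0.0869)·(860.7·8.622²/2) = 0.02395·45.59·3.2e+04 = 3.493e+04 Pa.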